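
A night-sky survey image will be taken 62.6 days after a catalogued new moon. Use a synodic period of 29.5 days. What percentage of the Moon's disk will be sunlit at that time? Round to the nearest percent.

62.6 d spans 2 complete synodic months (2 × 29.5 = 59.00 d) plus 3.60 d.
Elongation θ = 360° × 3.60/29.5 ≈ 43.9°.
With cos θ = 0.720, the lit fraction is (1 − 0.720)/2 ≈ 0.140, so 14%.

14%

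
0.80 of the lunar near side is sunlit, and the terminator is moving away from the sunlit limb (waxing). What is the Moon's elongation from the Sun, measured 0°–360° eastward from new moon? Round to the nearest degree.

cos θ = 1 − 2f = -0.600, giving a principal value of 126.9°.
The Moon is waxing (0°–180°), so θ = 126.9° directly.

127°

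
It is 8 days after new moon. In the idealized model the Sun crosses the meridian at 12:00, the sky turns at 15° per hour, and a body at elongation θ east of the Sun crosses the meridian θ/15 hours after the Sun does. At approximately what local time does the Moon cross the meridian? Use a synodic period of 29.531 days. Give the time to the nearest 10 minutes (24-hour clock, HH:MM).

18:30

The Moon has covered 8/29.531 of its cycle, so θ ≈ 360° × 8/29.531 = 97.5°.
At 15° of sky rotation per hour, 97.5° corresponds to a 6.50 h lag.
12:00 + 6.502 h ≈ 18:30 → 18:30 to the nearest ten minutes.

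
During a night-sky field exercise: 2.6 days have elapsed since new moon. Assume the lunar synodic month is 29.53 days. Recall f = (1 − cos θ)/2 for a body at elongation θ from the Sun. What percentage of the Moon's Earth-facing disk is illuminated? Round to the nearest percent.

7%

Elongation θ = 360° × 2.6/29.53 ≈ 31.7°.
cos 31.7° = 0.851, so f = (1 − 0.851)/2 = 0.075, so 7%.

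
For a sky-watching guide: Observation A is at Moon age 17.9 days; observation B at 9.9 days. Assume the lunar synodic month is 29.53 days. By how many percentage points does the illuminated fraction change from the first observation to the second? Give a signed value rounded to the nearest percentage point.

-14 percentage points

θ₁ = 360° × 17.9/29.53 = 218.2°, f₁ = (1 − cos θ₁)/2 = 0.893.
θ₂ = 360° × 9.9/29.53 = 120.7°, f₂ = (1 − cos θ₂)/2 = 0.755.
Change = f₂ − f₁ = -0.138 → -14 percentage points.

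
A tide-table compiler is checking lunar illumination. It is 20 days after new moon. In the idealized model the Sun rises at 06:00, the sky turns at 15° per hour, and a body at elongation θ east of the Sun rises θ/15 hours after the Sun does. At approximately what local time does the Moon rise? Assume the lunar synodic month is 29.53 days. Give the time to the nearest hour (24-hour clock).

The Moon has covered 20/29.53 of its cycle, so θ ≈ 360° × 20/29.53 = 243.8°.
The Moon trails the Sun by θ/15 = 243.8/15 ≈ 16.25 hours.
06:00 + 16.25 h ≈ 22:15 → 22:00 to the nearest hour.

22:00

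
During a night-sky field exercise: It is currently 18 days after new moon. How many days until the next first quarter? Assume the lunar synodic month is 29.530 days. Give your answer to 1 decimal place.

First quarter is 0.25 of the way through the cycle: age 0.25 × 29.530 = 7.383 d.
This lunation's first quarter (7.383 d) has passed, so add one period: 36.913 − 18 = 18.913 days.

18.9 days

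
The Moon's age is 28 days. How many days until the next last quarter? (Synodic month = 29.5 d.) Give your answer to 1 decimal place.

Last quarter occurs at elongation 270°, i.e. at age 29.5 × 270/360 = 22.125 d.
Already past this cycle's last quarter; the next is at 22.125 + 29.5 = 51.625 d, so 51.625 − 28 = 23.625 days.

23.6 days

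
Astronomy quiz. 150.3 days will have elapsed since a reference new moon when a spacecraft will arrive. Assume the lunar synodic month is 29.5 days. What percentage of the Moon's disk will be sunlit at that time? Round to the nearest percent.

150.3/29.5 = 5.095 lunations, so 5 complete cycles and 2.80 d into the next.
The Moon has covered 2.80/29.5 of its cycle, so θ ≈ 360° × 2.80/29.5 = 34.2°.
With cos θ = 0.827, the lit fraction is (1 − 0.827)/2 ≈ 0.086, so 9%.

9%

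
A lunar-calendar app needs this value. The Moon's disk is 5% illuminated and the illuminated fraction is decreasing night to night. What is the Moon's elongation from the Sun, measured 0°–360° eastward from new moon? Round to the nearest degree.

Invert f = (1 − cos θ)/2 to get cos θ = 1 − 2(0.05) = 0.900, hence θ₀ = arccos 0.900 = 25.8°.
Waning ⇒ past full, so θ = 360° − 25.8° = 334.2°.

334°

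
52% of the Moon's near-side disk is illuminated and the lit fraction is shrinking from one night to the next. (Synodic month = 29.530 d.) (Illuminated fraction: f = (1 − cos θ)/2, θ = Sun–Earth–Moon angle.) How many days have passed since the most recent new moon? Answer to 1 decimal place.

From f = (1 − cos θ)/2: cos θ = 1 − 2×0.52 = -0.040; arccos → 92.3°.
A waning Moon lies in 180°–360°, so θ = 360° − 92.3° = 267.7°.
That fraction of the synodic month is 267.7/360 × 29.530 d ≈ 21.96 d.

22.0 days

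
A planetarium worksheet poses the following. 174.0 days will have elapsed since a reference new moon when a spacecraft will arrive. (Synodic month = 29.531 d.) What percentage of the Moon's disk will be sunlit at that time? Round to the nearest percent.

11%

Reduce mod P: 174.0 − 5×29.531 = 26.34 d into the current lunation.
Elongation θ = 360° × 26.34/29.531 ≈ 321.2°.
Illuminated fraction = (1 − cos 321.2°)/2 = (1 − 0.779)/2 ≈ 0.111, so 11%.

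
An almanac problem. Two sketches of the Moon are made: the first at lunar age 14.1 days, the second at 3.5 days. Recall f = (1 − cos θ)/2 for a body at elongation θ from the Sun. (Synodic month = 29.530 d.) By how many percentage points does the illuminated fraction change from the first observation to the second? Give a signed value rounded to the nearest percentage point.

-86 percentage points

First observation: θ = 360°·14.1/29.530 = 171.9°, so f = 0.995.
Second observation: θ = 42.7°, f = 0.132.
Δf = 0.132 − 0.995 = -0.863, i.e. -86 pp.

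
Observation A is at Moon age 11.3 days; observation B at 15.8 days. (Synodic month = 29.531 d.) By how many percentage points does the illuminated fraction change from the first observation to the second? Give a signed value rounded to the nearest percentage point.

θ₁ = 360° × 11.3/29.531 = 137.8°, f₁ = (1 − cos θ₁)/2 = 0.870.
θ₂ = 360° × 15.8/29.531 = 192.6°, f₂ = (1 − cos θ₂)/2 = 0.988.
Change = f₂ − f₁ = +0.118 → +12 percentage points.

+12 percentage points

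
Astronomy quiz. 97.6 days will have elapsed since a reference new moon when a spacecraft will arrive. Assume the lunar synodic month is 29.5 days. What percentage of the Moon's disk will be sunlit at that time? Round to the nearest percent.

68%

97.6 d spans 3 complete synodic months (3 × 29.5 = 88.50 d) plus 9.10 d.
Elongation θ = 360° × 9.10/29.5 ≈ 111.1°.
With cos θ = (-0.359), the lit fraction is (1 − (-0.359))/2 ≈ 0.680, so 68%.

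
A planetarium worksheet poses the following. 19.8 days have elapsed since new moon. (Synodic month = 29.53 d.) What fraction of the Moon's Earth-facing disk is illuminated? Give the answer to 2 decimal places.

Elongation θ = 360° × 19.8/29.53 ≈ 241.4°.
With cos θ = (-0.479), the lit fraction is (1 − (-0.479))/2 ≈ 0.739.

0.74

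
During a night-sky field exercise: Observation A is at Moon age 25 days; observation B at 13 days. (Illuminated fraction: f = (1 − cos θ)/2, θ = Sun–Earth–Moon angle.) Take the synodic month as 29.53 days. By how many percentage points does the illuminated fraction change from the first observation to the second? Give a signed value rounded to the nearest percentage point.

+75 pp

θ₁ = 360° × 25/29.53 = 304.8°, f₁ = (1 − cos θ₁)/2 = 0.215.
θ₂ = 360° × 13/29.53 = 158.5°, f₂ = (1 − cos θ₂)/2 = 0.965.
Change = f₂ − f₁ = +0.750 → +75 percentage points.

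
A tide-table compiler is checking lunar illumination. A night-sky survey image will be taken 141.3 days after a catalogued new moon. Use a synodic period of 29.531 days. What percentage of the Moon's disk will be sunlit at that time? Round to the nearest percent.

39%

Reduce mod P: 141.3 − 4×29.531 = 23.18 d into the current lunation.
Elongation θ = 360° × 23.18/29.531 ≈ 282.5°.
With cos θ = 0.217, the lit fraction is (1 − 0.217)/2 ≈ 0.392, so 39%.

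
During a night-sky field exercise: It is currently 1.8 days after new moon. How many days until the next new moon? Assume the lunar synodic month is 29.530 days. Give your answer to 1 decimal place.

27.7 days

The next new moon completes the synodic month: 29.530 − 1.8 = 27.730 days.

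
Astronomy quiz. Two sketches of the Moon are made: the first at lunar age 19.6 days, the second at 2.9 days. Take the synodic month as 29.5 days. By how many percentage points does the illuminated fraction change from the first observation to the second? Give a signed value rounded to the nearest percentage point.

θ₁ = 360° × 19.6/29.5 = 239.2°, f₁ = (1 − cos θ₁)/2 = 0.756.
θ₂ = 360° × 2.9/29.5 = 35.4°, f₂ = (1 − cos θ₂)/2 = 0.092.
Change = f₂ − f₁ = -0.664 → -66 percentage points.

-66 percentage points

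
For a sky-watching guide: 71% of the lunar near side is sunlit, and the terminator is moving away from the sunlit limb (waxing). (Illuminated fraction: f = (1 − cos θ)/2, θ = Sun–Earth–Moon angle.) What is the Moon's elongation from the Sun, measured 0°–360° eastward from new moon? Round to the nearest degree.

115°

cos θ = 1 − 2f = -0.420, giving a principal value of 114.8°.
Before full moon the principal value applies: θ = 114.8°.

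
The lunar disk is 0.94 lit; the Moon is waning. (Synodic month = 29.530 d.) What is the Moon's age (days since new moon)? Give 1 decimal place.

17.1 days

Invert f = (1 − cos θ)/2 to get cos θ = 1 − 2(0.94) = -0.880, hence θ₀ = arccos -0.880 = 151.6°.
Since the Moon is past full (waning), take the reflex angle: θ = 360° − 151.6° = 208.4°.
That fraction of the synodic month is 208.4/360 × 29.530 d ≈ 17.09 d.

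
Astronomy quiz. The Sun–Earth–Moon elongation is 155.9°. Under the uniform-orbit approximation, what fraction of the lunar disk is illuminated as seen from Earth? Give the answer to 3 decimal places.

f = (1 − cos 155.9°)/2 = (1 − (-0.913))/2 ≈ 0.956.

0.956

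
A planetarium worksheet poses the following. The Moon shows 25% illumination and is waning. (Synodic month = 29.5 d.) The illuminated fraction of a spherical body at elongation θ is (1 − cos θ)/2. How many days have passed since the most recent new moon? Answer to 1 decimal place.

Invert f = (1 − cos θ)/2 to get cos θ = 1 − 2(0.25) = 0.500, hence θ₀ = arccos 0.500 = 60.0°.
Waning ⇒ past full, so θ = 360° − 60.0° = 300.0°.
Age = 29.5 × 300.0°/360° ≈ 24.58 days.

24.6 days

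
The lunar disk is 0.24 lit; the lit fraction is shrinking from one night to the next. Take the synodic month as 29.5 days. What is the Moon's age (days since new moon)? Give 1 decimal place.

cos θ = 1 − 2f = 0.520, giving a principal value of 58.7°.
Waning ⇒ past full, so θ = 360° − 58.7° = 301.3°.
At 360°/29.5 d per day, 301.3° corresponds to 24.69 days.

24.7 days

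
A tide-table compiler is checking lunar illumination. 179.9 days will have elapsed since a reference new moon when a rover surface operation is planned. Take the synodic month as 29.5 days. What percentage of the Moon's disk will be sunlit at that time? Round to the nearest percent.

9%

179.9/29.5 = 6.098 lunations, so 6 complete cycles and 2.90 d into the next.
The Moon has covered 2.90/29.5 of its cycle, so θ ≈ 360° × 2.90/29.5 = 35.4°.
Illuminated fraction = (1 − cos 35.4°)/2 = (1 − 0.815)/2 ≈ 0.092, so 9%.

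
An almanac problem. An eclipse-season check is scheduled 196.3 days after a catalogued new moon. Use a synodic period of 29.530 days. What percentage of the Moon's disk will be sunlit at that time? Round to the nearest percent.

80%

196.3 d spans 6 complete synodic months (6 × 29.530 = 177.18 d) plus 19.12 d.
The Moon has covered 19.12/29.530 of its cycle, so θ ≈ 360° × 19.12/29.530 = 233.1°.
cos 233.1° = (-0.601), so f = (1 − (-0.601))/2 = 0.800, so 80%.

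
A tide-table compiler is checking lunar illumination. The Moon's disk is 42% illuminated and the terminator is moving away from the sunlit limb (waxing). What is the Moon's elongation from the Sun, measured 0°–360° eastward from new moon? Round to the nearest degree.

cos θ = 1 − 2f = 0.160, giving a principal value of 80.8°.
Before full moon the principal value applies: θ = 80.8°.

81°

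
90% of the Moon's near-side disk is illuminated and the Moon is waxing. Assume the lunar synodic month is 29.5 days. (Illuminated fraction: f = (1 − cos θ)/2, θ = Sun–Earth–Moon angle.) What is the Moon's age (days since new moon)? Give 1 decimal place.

Invert f = (1 − cos θ)/2 to get cos θ = 1 − 2(0.90) = -0.800, hence θ₀ = arccos -0.800 = 143.1°.
Before full moon the principal value applies: θ = 143.1°.
Age = 29.5 × 143.1°/360° ≈ 11.73 days.

11.7 days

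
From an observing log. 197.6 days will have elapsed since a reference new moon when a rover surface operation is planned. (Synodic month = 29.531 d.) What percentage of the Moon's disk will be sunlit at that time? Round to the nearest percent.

197.6/29.531 = 6.691 lunations, so 6 complete cycles and 20.41 d into the next.
Elongation θ = 360° × 20.41/29.531 ≈ 248.9°.
cos 248.9° = (-0.361), so f = (1 − (-0.361))/2 = 0.680, so 68%.

68%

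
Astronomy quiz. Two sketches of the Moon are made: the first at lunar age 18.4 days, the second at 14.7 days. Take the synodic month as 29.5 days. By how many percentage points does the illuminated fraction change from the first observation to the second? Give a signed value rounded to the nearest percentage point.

First observation: θ = 360°·18.4/29.5 = 224.5°, so f = 0.856.
Second observation: θ = 179.4°, f = 1.000.
Δf = 1.000 − 0.856 = +0.144, i.e. +14 pp.

+14 pp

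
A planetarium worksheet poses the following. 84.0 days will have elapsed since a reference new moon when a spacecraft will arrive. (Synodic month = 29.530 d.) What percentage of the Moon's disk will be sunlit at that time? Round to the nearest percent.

22%

84.0/29.530 = 2.845 lunations, so 2 complete cycles and 24.94 d into the next.
Elongation θ = 360° × 24.94/29.530 ≈ 304.0°.
With cos θ = 0.560, the lit fraction is (1 − 0.560)/2 ≈ 0.220, so 22%.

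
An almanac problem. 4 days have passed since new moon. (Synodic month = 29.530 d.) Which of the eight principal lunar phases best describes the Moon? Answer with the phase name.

waxing crescent

θ ≈ 360° × 4/29.530 = 49°, which falls in the waxing crescent sector.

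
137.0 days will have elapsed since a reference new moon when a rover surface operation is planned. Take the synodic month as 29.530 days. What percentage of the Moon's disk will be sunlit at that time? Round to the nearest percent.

137.0/29.530 = 4.639 lunations, so 4 complete cycles and 18.88 d into the next.
The Moon has covered 18.88/29.530 of its cycle, so θ ≈ 360° × 18.88/29.530 = 230.2°.
cos 230.2° = (-0.641), so f = (1 − (-0.641))/2 = 0.820, so 82%.

82%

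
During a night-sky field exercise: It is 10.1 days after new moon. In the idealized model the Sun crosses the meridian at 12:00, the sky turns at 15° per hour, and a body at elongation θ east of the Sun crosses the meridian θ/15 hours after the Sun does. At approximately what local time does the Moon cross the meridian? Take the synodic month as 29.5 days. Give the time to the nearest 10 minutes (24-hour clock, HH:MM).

The Moon has covered 10.1/29.5 of its cycle, so θ ≈ 360° × 10.1/29.5 = 123.3°.
The Moon trails the Sun by θ/15 = 123.3/15 ≈ 8.22 hours.
12:00 + 8.217 h ≈ 20:13 → 20:10 to the nearest ten minutes.

20:10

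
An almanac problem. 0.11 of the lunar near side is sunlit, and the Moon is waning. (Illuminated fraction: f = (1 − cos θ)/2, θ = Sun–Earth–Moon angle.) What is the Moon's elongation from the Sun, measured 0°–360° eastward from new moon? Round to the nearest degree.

321°

From f = (1 − cos θ)/2: cos θ = 1 − 2×0.11 = 0.780; arccos → 38.7°.
Waning ⇒ past full, so θ = 360° − 38.7° = 321.3°.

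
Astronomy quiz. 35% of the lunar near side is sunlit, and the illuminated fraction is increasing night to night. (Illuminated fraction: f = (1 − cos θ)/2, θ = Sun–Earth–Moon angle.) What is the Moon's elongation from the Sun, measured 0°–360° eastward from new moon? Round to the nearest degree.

73°

Invert f = (1 − cos θ)/2 to get cos θ = 1 − 2(0.35) = 0.300, hence θ₀ = arccos 0.300 = 72.5°.
Waxing ⇒ before full, so θ = 72.5°.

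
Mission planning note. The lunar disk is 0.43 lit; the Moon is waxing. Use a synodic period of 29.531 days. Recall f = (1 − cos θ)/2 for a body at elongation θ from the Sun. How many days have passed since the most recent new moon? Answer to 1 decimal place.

6.7 days

Invert f = (1 − cos θ)/2 to get cos θ = 1 − 2(0.43) = 0.140, hence θ₀ = arccos 0.140 = 82.0°.
Before full moon the principal value applies: θ = 82.0°.
That fraction of the synodic month is 82.0/360 × 29.531 d ≈ 6.72 d.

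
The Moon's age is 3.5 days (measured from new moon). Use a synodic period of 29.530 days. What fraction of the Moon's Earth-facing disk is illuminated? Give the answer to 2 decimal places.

0.13

Elongation θ = 360° × 3.5/29.530 ≈ 42.7°.
With cos θ = 0.735, the lit fraction is (1 − 0.735)/2 ≈ 0.132.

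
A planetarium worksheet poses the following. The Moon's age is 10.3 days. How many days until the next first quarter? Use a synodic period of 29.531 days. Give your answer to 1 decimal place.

26.6 days

First quarter occurs at elongation 90°, i.e. at age 29.531 × 90/360 = 7.383 d.
Already past this cycle's first quarter; the next is at 7.383 + 29.531 = 36.914 d, so 36.914 − 10.3 = 26.614 days.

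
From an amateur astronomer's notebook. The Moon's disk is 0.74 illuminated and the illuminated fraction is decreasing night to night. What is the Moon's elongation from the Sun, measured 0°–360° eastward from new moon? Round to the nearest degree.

Invert f = (1 − cos θ)/2 to get cos θ = 1 − 2(0.74) = -0.480, hence θ₀ = arccos -0.480 = 118.7°.
A waning Moon lies in 180°–360°, so θ = 360° − 118.7° = 241.3°.

241°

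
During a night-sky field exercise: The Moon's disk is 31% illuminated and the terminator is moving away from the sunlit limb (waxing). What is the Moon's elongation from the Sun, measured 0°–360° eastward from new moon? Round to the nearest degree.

68°

Invert f = (1 − cos θ)/2 to get cos θ = 1 − 2(0.31) = 0.380, hence θ₀ = arccos 0.380 = 67.7°.
The Moon is waxing (0°–180°), so θ = 67.7° directly.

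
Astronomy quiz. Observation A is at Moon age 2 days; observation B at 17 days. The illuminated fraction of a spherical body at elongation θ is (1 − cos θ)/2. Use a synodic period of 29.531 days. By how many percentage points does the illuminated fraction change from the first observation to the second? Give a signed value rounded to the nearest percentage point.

θ₁ = 360° × 2/29.531 = 24.4°, f₁ = (1 − cos θ₁)/2 = 0.045.
θ₂ = 360° × 17/29.531 = 207.2°, f₂ = (1 − cos θ₂)/2 = 0.945.
Change = f₂ − f₁ = +0.900 → +90 percentage points.

+90 pp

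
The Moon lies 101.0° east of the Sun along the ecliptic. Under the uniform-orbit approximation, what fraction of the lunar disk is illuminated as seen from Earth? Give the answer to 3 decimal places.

0.595

f = (1 − cos 101.0°)/2 = (1 − (-0.191))/2 ≈ 0.595.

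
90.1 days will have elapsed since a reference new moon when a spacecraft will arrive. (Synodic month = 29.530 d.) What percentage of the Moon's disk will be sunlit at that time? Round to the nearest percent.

90.1 d spans 3 complete synodic months (3 × 29.530 = 88.59 d) plus 1.51 d.
The Moon has covered 1.51/29.530 of its cycle, so θ ≈ 360° × 1.51/29.530 = 18.4°.
With cos θ = 0.949, the lit fraction is (1 − 0.949)/2 ≈ 0.026, so 3%.

3%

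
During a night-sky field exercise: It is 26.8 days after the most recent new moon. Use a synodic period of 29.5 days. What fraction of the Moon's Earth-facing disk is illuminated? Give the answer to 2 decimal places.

The Moon has covered 26.8/29.5 of its cycle, so θ ≈ 360° × 26.8/29.5 = 327.1°.
With cos θ = 0.839, the lit fraction is (1 − 0.839)/2 ≈ 0.080.

0.08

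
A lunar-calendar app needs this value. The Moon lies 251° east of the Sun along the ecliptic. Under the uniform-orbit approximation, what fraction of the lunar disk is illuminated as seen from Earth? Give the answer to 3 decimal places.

Half-versine of 251°: (1 − (-0.326))/2 = 0.663.

0.663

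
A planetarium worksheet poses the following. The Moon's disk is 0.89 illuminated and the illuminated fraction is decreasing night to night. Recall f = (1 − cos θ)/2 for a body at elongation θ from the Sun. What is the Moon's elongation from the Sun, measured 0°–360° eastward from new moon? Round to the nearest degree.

Invert f = (1 − cos θ)/2 to get cos θ = 1 − 2(0.89) = -0.780, hence θ₀ = arccos -0.780 = 141.3°.
Since the Moon is past full (waning), take the reflex angle: θ = 360° − 141.3° = 218.7°.

219°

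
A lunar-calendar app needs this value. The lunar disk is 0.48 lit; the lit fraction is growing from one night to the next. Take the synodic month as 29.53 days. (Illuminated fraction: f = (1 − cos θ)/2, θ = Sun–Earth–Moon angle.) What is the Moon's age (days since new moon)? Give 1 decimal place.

7.2 days

cos θ = 1 − 2f = 0.040, giving a principal value of 87.7°.
Before full moon the principal value applies: θ = 87.7°.
Age = 29.53 × 87.7°/360° ≈ 7.19 days.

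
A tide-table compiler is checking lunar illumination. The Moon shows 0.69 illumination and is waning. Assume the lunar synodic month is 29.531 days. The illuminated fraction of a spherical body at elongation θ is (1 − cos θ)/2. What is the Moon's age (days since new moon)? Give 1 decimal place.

20.3 days

Invert f = (1 − cos θ)/2 to get cos θ = 1 − 2(0.69) = -0.380, hence θ₀ = arccos -0.380 = 112.3°.
Waning ⇒ past full, so θ = 360° − 112.3° = 247.7°.
Age = 29.531 × 247.7°/360° ≈ 20.32 days.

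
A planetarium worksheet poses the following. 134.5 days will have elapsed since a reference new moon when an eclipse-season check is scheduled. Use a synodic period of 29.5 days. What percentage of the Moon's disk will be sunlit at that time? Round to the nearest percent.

97%

134.5/29.5 = 4.559 lunations, so 4 complete cycles and 16.50 d into the next.
The Moon has covered 16.50/29.5 of its cycle, so θ ≈ 360° × 16.50/29.5 = 201.4°.
cos 201.4° = (-0.931), so f = (1 − (-0.931))/2 = 0.966, so 97%.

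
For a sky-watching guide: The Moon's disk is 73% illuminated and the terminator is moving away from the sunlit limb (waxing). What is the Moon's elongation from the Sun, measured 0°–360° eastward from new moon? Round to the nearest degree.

117°

From f = (1 − cos θ)/2: cos θ = 1 − 2×0.73 = -0.460; arccos → 117.4°.
Before full moon the principal value applies: θ = 117.4°.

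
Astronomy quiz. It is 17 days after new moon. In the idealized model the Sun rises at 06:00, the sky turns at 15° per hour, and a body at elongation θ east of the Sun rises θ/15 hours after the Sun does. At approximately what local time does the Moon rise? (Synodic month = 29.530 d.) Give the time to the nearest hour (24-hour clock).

Phase angle: θ = 360°·(17 d)/(29.530 d) = 207.2°.
Delay after the Sun = 207.2° / (15°/h) ≈ 13.82 h.
06:00 + 13.82 h ≈ 19:49 → 20:00 to the nearest hour.

20:00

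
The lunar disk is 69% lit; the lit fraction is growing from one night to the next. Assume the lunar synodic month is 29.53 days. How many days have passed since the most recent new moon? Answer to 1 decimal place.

Invert f = (1 − cos θ)/2 to get cos θ = 1 − 2(0.69) = -0.380, hence θ₀ = arccos -0.380 = 112.3°.
Waxing ⇒ before full, so θ = 112.3°.
That fraction of the synodic month is 112.3/360 × 29.53 d ≈ 9.21 d.

9.2 days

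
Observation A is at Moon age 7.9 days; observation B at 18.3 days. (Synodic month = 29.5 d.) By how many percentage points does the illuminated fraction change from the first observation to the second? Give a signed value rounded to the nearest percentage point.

+31 pp

θ₁ = 360° × 7.9/29.5 = 96.4°, f₁ = (1 − cos θ₁)/2 = 0.556.
θ₂ = 360° × 18.3/29.5 = 223.3°, f₂ = (1 − cos θ₂)/2 = 0.864.
Change = f₂ − f₁ = +0.308 → +31 percentage points.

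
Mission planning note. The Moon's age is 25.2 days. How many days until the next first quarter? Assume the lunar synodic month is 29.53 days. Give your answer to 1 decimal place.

11.7 days

First quarter is 0.25 of the way through the cycle: age 0.25 × 29.53 = 7.383 d.
Already past this cycle's first quarter; the next is at 7.383 + 29.53 = 36.913 d, so 36.913 − 25.2 = 11.713 days.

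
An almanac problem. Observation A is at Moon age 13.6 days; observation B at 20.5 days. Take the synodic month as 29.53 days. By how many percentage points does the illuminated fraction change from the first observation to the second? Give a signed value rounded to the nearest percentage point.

-31 percentage points

First observation: θ = 360°·13.6/29.53 = 165.8°, so f = 0.985.
Second observation: θ = 249.9°, f = 0.672.
Δf = 0.672 − 0.985 = -0.313, i.e. -31 pp.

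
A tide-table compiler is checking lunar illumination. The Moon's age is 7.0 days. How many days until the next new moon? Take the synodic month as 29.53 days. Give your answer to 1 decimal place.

The next new moon completes the synodic month: 29.53 − 7.0 = 22.530 days.

22.5 days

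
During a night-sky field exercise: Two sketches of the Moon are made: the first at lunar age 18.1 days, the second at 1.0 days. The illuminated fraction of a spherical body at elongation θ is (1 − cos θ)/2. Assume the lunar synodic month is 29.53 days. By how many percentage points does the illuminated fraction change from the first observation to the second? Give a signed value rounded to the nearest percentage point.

θ₁ = 360° × 18.1/29.53 = 220.7°, f₁ = (1 − cos θ₁)/2 = 0.879.
θ₂ = 360° × 1.0/29.53 = 12.2°, f₂ = (1 − cos θ₂)/2 = 0.011.
Change = f₂ − f₁ = -0.868 → -87 percentage points.

-87 pp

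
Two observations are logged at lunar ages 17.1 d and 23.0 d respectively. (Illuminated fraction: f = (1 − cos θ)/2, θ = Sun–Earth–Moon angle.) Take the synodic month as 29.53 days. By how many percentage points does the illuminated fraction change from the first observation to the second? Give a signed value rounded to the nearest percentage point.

First observation: θ = 360°·17.1/29.53 = 208.5°, so f = 0.940.
Second observation: θ = 280.4°, f = 0.410.
Δf = 0.410 − 0.940 = -0.530, i.e. -53 pp.

-53 pp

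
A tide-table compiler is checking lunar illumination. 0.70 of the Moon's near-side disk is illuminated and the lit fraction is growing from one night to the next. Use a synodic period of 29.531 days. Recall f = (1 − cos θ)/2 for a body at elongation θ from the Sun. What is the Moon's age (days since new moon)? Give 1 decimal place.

From f = (1 − cos θ)/2: cos θ = 1 − 2×0.70 = -0.400; arccos → 113.6°.
Waxing ⇒ before full, so θ = 113.6°.
That fraction of the synodic month is 113.6/360 × 29.531 d ≈ 9.32 d.

9.3 days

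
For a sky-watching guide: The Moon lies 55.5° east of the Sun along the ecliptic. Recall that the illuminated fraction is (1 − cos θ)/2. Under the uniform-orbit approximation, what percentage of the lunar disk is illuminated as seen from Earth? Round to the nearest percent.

f = (1 − cos 55.5°)/2 = (1 − 0.566)/2 ≈ 0.217, i.e. 22%.

22%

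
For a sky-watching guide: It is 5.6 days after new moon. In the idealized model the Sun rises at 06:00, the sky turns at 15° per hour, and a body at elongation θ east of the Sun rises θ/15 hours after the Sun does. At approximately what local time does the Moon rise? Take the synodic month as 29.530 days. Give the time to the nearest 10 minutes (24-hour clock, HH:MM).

10:30

Phase angle: θ = 360°·(5.6 d)/(29.530 d) = 68.3°.
At 15° of sky rotation per hour, 68.3° corresponds to a 4.55 h lag.
06:00 + 4.551 h ≈ 10:33 → 10:30 to the nearest ten minutes.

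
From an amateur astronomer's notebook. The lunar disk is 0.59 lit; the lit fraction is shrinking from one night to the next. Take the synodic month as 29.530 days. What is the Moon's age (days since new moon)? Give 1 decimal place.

21.3 days

Invert f = (1 − cos θ)/2 to get cos θ = 1 − 2(0.59) = -0.180, hence θ₀ = arccos -0.180 = 100.4°.
Waning ⇒ past full, so θ = 360° − 100.4° = 259.6°.
That fraction of the synodic month is 259.6/360 × 29.530 d ≈ 21.30 d.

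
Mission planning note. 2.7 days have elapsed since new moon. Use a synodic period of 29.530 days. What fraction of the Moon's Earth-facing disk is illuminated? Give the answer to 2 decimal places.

0.08

The Moon has covered 2.7/29.530 of its cycle, so θ ≈ 360° × 2.7/29.530 = 32.9°.
With cos θ = 0.839, the lit fraction is (1 − 0.839)/2 ≈ 0.080.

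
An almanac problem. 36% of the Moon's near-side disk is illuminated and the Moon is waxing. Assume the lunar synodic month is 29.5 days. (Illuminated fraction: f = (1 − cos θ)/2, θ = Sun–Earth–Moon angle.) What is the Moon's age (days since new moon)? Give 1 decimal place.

Invert f = (1 − cos θ)/2 to get cos θ = 1 − 2(0.36) = 0.280, hence θ₀ = arccos 0.280 = 73.7°.
Before full moon the principal value applies: θ = 73.7°.
At 360°/29.5 d per day, 73.7° corresponds to 6.04 days.

6.0 days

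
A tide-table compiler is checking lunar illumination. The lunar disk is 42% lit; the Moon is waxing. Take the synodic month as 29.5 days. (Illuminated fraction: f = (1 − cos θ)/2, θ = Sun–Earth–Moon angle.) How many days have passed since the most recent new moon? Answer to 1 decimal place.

cos θ = 1 − 2f = 0.160, giving a principal value of 80.8°.
The Moon is waxing (0°–180°), so θ = 80.8° directly.
That fraction of the synodic month is 80.8/360 × 29.5 d ≈ 6.62 d.

6.6 days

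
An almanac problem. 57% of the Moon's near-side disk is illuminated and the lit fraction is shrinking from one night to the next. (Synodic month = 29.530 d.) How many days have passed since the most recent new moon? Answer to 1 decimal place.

21.5 days

cos θ = 1 − 2f = -0.140, giving a principal value of 98.0°.
Since the Moon is past full (waning), take the reflex angle: θ = 360° − 98.0° = 262.0°.
At 360°/29.530 d per day, 262.0° corresponds to 21.49 days.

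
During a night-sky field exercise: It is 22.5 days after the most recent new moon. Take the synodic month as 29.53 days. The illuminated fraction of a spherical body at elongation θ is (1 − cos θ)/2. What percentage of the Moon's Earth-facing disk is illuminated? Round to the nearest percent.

Phase angle: θ = 360°·(22.5 d)/(29.53 d) = 274.3°.
cos 274.3° = 0.075, so f = (1 − 0.075)/2 = 0.463, so 46%.

46%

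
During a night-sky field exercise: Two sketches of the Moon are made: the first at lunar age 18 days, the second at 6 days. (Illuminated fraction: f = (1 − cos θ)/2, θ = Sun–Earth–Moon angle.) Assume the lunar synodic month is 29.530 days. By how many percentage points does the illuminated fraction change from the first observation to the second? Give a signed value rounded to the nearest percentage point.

θ₁ = 360° × 18/29.530 = 219.4°, f₁ = (1 − cos θ₁)/2 = 0.886.
θ₂ = 360° × 6/29.530 = 73.1°, f₂ = (1 − cos θ₂)/2 = 0.355.
Change = f₂ − f₁ = -0.531 → -53 percentage points.

-53 percentage points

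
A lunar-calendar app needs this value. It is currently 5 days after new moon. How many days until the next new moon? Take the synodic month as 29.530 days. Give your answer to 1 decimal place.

One full lunation from the last new moon is 29.530 d; remaining = 29.530 − 5 = 24.530 d.

24.5 days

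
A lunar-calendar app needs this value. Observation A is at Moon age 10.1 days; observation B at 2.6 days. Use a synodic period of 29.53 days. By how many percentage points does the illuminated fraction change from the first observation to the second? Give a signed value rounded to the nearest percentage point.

First observation: θ = 360°·10.1/29.53 = 123.1°, so f = 0.773.
Second observation: θ = 31.7°, f = 0.075.
Δf = 0.075 − 0.773 = -0.699, i.e. -70 pp.

-70 percentage points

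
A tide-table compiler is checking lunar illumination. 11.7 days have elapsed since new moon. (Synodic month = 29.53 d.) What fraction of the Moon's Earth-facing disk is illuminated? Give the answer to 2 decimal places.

Elongation θ = 360° × 11.7/29.53 ≈ 142.6°.
Illuminated fraction = (1 − cos 142.6°)/2 = (1 − (-0.795))/2 ≈ 0.897.

0.90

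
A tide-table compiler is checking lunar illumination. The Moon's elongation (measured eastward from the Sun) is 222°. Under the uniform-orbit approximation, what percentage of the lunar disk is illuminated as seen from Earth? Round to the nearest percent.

87%

cos 222° = (-0.743), so f = (1 − (-0.743))/2 = 0.872, i.e. 87%.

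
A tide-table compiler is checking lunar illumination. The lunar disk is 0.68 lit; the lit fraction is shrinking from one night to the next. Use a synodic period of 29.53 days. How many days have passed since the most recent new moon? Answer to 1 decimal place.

From f = (1 − cos θ)/2: cos θ = 1 − 2×0.68 = -0.360; arccos → 111.1°.
A waning Moon lies in 180°–360°, so θ = 360° − 111.1° = 248.9°.
At 360°/29.53 d per day, 248.9° corresponds to 20.42 days.

20.4 days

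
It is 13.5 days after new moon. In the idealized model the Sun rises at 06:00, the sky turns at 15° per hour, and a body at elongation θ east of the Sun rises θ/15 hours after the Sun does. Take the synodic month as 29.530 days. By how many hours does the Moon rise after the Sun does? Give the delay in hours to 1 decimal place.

Phase angle: θ = 360°·(13.5 d)/(29.530 d) = 164.6°.
The Moon trails the Sun by θ/15 = 164.6/15 ≈ 10.97 hours.
So the Moon rises 10.97 h after the Sun.

11.0 h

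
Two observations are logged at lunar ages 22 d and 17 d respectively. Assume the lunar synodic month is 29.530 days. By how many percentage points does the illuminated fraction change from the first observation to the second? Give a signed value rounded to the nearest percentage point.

First observation: θ = 360°·22/29.530 = 268.2°, so f = 0.516.
Second observation: θ = 207.2°, f = 0.945.
Δf = 0.945 − 0.516 = +0.429, i.e. +43 pp.

+43 percentage points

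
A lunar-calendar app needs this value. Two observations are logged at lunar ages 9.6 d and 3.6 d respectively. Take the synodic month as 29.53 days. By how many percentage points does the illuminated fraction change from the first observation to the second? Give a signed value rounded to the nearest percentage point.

θ₁ = 360° × 9.6/29.53 = 117.0°, f₁ = (1 − cos θ₁)/2 = 0.727.
θ₂ = 360° × 3.6/29.53 = 43.9°, f₂ = (1 − cos θ₂)/2 = 0.140.
Change = f₂ − f₁ = -0.588 → -59 percentage points.

-59 percentage points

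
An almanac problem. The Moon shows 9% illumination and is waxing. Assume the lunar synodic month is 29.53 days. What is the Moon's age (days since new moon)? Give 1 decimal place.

From f = (1 − cos θ)/2: cos θ = 1 − 2×0.09 = 0.820; arccos → 34.9°.
Before full moon the principal value applies: θ = 34.9°.
That fraction of the synodic month is 34.9/360 × 29.53 d ≈ 2.86 d.

2.9 days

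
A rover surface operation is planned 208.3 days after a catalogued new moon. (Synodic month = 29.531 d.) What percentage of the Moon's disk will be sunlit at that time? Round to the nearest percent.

208.3/29.531 = 7.054 lunations, so 7 complete cycles and 1.58 d into the next.
Elongation θ = 360° × 1.58/29.531 ≈ 19.3°.
With cos θ = 0.944, the lit fraction is (1 − 0.944)/2 ≈ 0.028, so 3%.

3%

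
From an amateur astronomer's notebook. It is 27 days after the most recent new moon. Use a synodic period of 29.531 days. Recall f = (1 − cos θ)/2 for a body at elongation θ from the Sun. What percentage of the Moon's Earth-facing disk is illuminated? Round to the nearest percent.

Phase angle: θ = 360°·(27 d)/(29.531 d) = 329.1°.
With cos θ = 0.858, the lit fraction is (1 − 0.858)/2 ≈ 0.071, so 7%.

7%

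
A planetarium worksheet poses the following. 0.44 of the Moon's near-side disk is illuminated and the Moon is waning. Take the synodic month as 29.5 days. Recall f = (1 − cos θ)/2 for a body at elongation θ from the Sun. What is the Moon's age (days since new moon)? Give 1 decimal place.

From f = (1 − cos θ)/2: cos θ = 1 − 2×0.44 = 0.120; arccos → 83.1°.
A waning Moon lies in 180°–360°, so θ = 360° − 83.1° = 276.9°.
At 360°/29.5 d per day, 276.9° corresponds to 22.69 days.

22.7 days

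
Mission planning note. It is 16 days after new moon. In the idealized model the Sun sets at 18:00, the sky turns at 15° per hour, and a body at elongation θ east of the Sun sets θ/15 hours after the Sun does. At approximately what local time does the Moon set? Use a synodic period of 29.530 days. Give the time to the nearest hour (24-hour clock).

Phase angle: θ = 360°·(16 d)/(29.530 d) = 195.1°.
Delay after the Sun = 195.1° / (15°/h) ≈ 13.00 h.
18:00 + 13.00 h ≈ 07:00 → 07:00 to the nearest hour.

07:00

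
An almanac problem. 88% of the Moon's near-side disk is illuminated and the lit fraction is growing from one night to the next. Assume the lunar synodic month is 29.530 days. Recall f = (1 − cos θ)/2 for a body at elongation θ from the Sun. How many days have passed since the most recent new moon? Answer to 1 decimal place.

11.4 days

cos θ = 1 − 2f = -0.760, giving a principal value of 139.5°.
Before full moon the principal value applies: θ = 139.5°.
At 360°/29.530 d per day, 139.5° corresponds to 11.44 days.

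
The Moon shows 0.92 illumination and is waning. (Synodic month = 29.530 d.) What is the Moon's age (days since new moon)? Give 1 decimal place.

17.5 days

From f = (1 − cos θ)/2: cos θ = 1 − 2×0.92 = -0.840; arccos → 147.1°.
A waning Moon lies in 180°–360°, so θ = 360° − 147.1° = 212.9°.
That fraction of the synodic month is 212.9/360 × 29.530 d ≈ 17.46 d.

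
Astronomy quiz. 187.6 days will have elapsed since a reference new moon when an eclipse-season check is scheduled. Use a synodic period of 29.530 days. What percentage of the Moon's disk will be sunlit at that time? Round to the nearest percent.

80%

187.6/29.530 = 6.353 lunations, so 6 complete cycles and 10.42 d into the next.
The Moon has covered 10.42/29.530 of its cycle, so θ ≈ 360° × 10.42/29.530 = 127.0°.
With cos θ = (-0.602), the lit fraction is (1 − (-0.602))/2 ≈ 0.801, so 80%.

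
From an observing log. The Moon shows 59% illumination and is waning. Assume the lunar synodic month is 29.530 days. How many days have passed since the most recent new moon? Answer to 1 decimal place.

21.3 days

cos θ = 1 − 2f = -0.180, giving a principal value of 100.4°.
Since the Moon is past full (waning), take the reflex angle: θ = 360° − 100.4° = 259.6°.
At 360°/29.530 d per day, 259.6° corresponds to 21.30 days.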